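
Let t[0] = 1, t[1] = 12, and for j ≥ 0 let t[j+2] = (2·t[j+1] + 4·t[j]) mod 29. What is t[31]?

Computing terms: t[0] = 1; t[1] = 12; t[2] = 28; t[3] = 17; t[4] = 1; t[5] = 12.
Since (t[4], t[5]) = (t[0], t[1]) = (1, 12) (two consecutive terms determine the rest), the sequence is periodic with period 4.
(31 - 0) mod 4 = 3, so t[31] = t[3] = 17.

17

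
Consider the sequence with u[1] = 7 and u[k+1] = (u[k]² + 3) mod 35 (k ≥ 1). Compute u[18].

We have u[1] = 7, u[2] = 17, u[3] = 12, u[4] = 7.
The sequence repeats with period 3.
So u[18] = u[1 + ((18-1) mod 3)] = u[3] = 12.

12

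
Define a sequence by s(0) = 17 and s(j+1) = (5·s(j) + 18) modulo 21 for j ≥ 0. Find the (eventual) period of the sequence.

6

We have s(0) = 17, s(1) = 19, s(2) = 8, s(3) = 16, s(4) = 14, s(5) = 4, s(6) = 17.
Since s(6) = s(0) = 17, the sequence is periodic with period 6.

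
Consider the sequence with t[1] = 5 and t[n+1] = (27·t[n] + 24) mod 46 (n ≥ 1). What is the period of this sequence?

11

Computing terms: t[1] = 5; t[2] = 21; t[3] = 39; t[4] = 19; t[5] = 31; t[6] = 33; t[7] = 41; t[8] = 27; t[9] = 17; t[10] = 23; t[11] = 1; t[12] = 5.
The sequence repeats with period 11.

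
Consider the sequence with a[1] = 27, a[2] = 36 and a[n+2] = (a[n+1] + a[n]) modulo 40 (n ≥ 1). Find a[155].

a[1] = 27,  a[2] = 36,  a[3] = 23,  a[4] = 19,  a[5] = 2,  a[6] = 21,  a[7] = 23,  a[8] = 4,  a[9] = 27,  a[10] = 31,  a[11] = 18,  a[12] = 9,  a[13] = 27,  a[14] = 36.
The sequence repeats with period 12.
So a[155] = a[1 + ((155-1) mod 12)] = a[11] = 18.

18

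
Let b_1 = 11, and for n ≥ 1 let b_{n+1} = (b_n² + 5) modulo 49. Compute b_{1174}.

30

b_1 = 11; b_2 = 28; b_3 = 5; b_4 = 30; b_5 = 23; b_6 = 44; b_7 = 30.
Since b_7 = b_4 = 30, the sequence is eventually periodic: after a pre-period of length 3 it cycles with period 3.
For n ≥ 4, b_n depends only on (n - 4) mod 3. (1174 - 4) mod 3 = 0, so b_{1174} = b_4 = 30.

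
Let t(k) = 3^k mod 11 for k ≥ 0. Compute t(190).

Computing terms: t(0) = 1; t(1) = 3; t(2) = 9; t(3) = 5; t(4) = 4; t(5) = 1.
The sequence repeats with period 5.
(190 - 0) mod 5 = 0, so t(190) = t(0) = 1.

1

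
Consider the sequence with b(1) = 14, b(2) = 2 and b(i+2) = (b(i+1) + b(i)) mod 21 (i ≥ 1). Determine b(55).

2

We have b(1) = 14, b(2) = 2, b(3) = 16, b(4) = 18, b(5) = 13, b(6) = 10, b(7) = 2, b(8) = 12, b(9) = 14, b(10) = 5, b(11) = 19, b(12) = 3, b(13) = 1, b(14) = 4, b(15) = 5, b(16) = 9, b(17) = 14, b(18) = 2.
The sequence repeats with period 16.
(55 - 1) mod 16 = 6, so b(55) = b(7) = 2.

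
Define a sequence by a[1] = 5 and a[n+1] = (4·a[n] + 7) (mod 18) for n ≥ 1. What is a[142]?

11

We have a[1] = 5,  a[2] = 9,  a[3] = 7,  a[4] = 17,  a[5] = 3,  a[6] = 1,  a[7] = 11,  a[8] = 15,  a[9] = 13,  a[10] = 5.
The sequence repeats with period 9.
(142 - 1) mod 9 = 6, so a[142] = a[7] = 11.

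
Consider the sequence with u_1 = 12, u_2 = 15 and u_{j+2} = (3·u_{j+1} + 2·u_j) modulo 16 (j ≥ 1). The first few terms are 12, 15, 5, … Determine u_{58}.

13

Computing terms: u_1 = 12,  u_2 = 15,  u_3 = 5,  u_4 = 13,  u_5 = 1,  u_6 = 13,  u_7 = 9,  u_8 = 5,  u_9 = 1,  u_{10} = 13.
Since (u_9, u_{10}) = (u_5, u_6) = (1, 13) (two consecutive terms determine the rest), the sequence is eventually periodic: after a pre-period of length 4 it cycles with period 4.
For j ≥ 5, u_j depends only on (j - 5) mod 4. (58 - 5) mod 4 = 1, so u_{58} = u_6 = 13.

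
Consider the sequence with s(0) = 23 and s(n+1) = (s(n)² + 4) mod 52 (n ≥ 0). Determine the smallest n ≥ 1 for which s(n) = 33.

3

Computing terms: s(0) = 23, s(1) = 13, s(2) = 17, s(3) = 33, s(4) = 1, s(5) = 5, s(6) = 29, s(7) = 13.
Since s(7) = s(1) = 13, the sequence is eventually periodic: after a pre-period of length 1 it cycles with period 6.
The value 33 first appears (with n ≥ 1) at s(3).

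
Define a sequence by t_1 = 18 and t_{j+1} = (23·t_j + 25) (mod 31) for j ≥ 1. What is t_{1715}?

Computing terms: t_1 = 18,  t_2 = 5,  t_3 = 16,  t_4 = 21,  t_5 = 12,  t_6 = 22,  t_7 = 4,  t_8 = 24,  t_9 = 19,  t_{10} = 28,  t_{11} = 18.
The sequence repeats with period 10.
(1715 - 1) mod 10 = 4, so t_{1715} = t_5 = 12.

12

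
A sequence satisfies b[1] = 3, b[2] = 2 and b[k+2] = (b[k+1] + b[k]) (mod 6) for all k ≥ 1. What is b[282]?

We have b[1] = 3,  b[2] = 2,  b[3] = 5,  b[4] = 1,  b[5] = 0,  b[6] = 1,  b[7] = 1,  b[8] = 2,  b[9] = 3,  b[10] = 5,  b[11] = 2,  b[12] = 1,  b[13] = 3,  b[14] = 4,  b[15] = 1,  b[16] = 5,  b[17] = 0,  b[18] = 5,  b[19] = 5,  b[20] = 4,  b[21] = 3,  b[22] = 1,  b[23] = 4,  b[24] = 5,  b[25] = 3,  b[26] = 2.
The sequence repeats with period 24.
(282 - 1) mod 24 = 17, so b[282] = b[18] = 5.

5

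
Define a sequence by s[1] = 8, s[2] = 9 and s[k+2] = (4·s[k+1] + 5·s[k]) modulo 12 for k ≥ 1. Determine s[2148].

5

s[1] = 8,  s[2] = 9,  s[3] = 4,  s[4] = 1,  s[5] = 0,  s[6] = 5,  s[7] = 8,  s[8] = 9.
Since (s[7], s[8]) = (s[1], s[2]) = (8, 9) (two consecutive terms determine the rest), the sequence is periodic with period 6.
(2148 - 1) mod 6 = 5, so s[2148] = s[6] = 5.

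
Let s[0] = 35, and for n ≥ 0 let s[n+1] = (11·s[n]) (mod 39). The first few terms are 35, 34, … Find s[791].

28

We have s[0] = 35, s[1] = 34, s[2] = 23, s[3] = 19, s[4] = 14, s[5] = 37, s[6] = 17, s[7] = 31, s[8] = 29, s[9] = 7, s[10] = 38, s[11] = 28, s[12] = 35.
The sequence repeats with period 12.
So s[791] = s[0 + ((791-0) mod 12)] = s[11] = 28.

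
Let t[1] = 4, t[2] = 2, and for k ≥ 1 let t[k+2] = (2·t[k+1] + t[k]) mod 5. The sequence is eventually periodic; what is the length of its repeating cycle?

12

t[1] = 4, t[2] = 2, t[3] = 3, t[4] = 3, t[5] = 4, t[6] = 1, t[7] = 1, t[8] = 3, t[9] = 2, t[10] = 2, t[11] = 1, t[12] = 4, t[13] = 4, t[14] = 2.
The sequence repeats with period 12.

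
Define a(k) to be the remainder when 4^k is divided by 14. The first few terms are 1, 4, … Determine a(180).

8

a(0) = 1,  a(1) = 4,  a(2) = 2,  a(3) = 8,  a(4) = 4.
Since a(4) = a(1) = 4, the sequence is eventually periodic: after a pre-period of length 1 it cycles with period 3.
For k ≥ 1, a(k) depends only on (k - 1) mod 3. (180 - 1) mod 3 = 2, so a(180) = a(3) = 8.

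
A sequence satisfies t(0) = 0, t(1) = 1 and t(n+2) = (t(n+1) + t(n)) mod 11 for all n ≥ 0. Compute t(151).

1

Computing terms: t(0) = 0; t(1) = 1; t(2) = 1; t(3) = 2; t(4) = 3; t(5) = 5; t(6) = 8; t(7) = 2; t(8) = 10; t(9) = 1; t(10) = 0; t(11) = 1.
Since (t(10), t(11)) = (t(0), t(1)) = (0, 1) (two consecutive terms determine the rest), the sequence is periodic with period 10.
So t(151) = t(0 + ((151-0) mod 10)) = t(1) = 1.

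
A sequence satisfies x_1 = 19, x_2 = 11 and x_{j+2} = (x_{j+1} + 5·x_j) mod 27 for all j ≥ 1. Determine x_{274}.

26

Computing terms: x_1 = 19; x_2 = 11; x_3 = 25; x_4 = 26; x_5 = 16; x_6 = 11; x_7 = 10; x_8 = 11; x_9 = 7; x_{10} = 8; x_{11} = 16; x_{12} = 2; x_{13} = 1; x_{14} = 11; x_{15} = 16; x_{16} = 17; x_{17} = 16; x_{18} = 20; x_{19} = 19; x_{20} = 11.
The sequence repeats with period 18.
So x_{274} = x_{1 + ((274-1) mod 18)} = x_4 = 26.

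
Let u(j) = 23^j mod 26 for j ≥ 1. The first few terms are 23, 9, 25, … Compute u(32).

u(1) = 23, u(2) = 9, u(3) = 25, u(4) = 3, u(5) = 17, u(6) = 1, u(7) = 23.
The sequence repeats with period 6.
So u(32) = u(1 + ((32-1) mod 6)) = u(2) = 9.

9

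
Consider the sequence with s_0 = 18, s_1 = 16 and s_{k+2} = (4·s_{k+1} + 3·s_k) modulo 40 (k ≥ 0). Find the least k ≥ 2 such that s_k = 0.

We have s_0 = 18; s_1 = 16; s_2 = 38; s_3 = 0; s_4 = 34; s_5 = 16; s_6 = 6; s_7 = 32; s_8 = 26; s_9 = 0; s_{10} = 38; s_{11} = 32; s_{12} = 2; s_{13} = 24; s_{14} = 22; s_{15} = 0; s_{16} = 26; s_{17} = 24; s_{18} = 14; s_{19} = 8; s_{20} = 34; s_{21} = 0; s_{22} = 22; s_{23} = 8; s_{24} = 18; s_{25} = 16.
Since (s_{24}, s_{25}) = (s_0, s_1) = (18, 16) (two consecutive terms determine the rest), the sequence is periodic with period 24.
The value 0 first appears (with k ≥ 2) at s_3.

3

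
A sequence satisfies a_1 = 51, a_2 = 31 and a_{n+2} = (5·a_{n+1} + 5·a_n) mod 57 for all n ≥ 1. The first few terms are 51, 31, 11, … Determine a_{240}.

20

Computing terms: a_1 = 51; a_2 = 31; a_3 = 11; a_4 = 39; a_5 = 22; a_6 = 20; a_7 = 39; a_8 = 10; a_9 = 17; a_{10} = 21; a_{11} = 19; a_{12} = 29; a_{13} = 12; a_{14} = 34; a_{15} = 2; a_{16} = 9; a_{17} = 55; a_{18} = 35; a_{19} = 51; a_{20} = 31.
The sequence repeats with period 18.
(240 - 1) mod 18 = 5, so a_{240} = a_6 = 20.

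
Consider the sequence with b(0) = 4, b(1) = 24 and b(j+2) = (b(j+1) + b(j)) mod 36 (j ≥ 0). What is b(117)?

Computing terms: b(0) = 4,  b(1) = 24,  b(2) = 28,  b(3) = 16,  b(4) = 8,  b(5) = 24,  b(6) = 32,  b(7) = 20,  b(8) = 16,  b(9) = 0,  b(10) = 16,  b(11) = 16,  b(12) = 32,  b(13) = 12,  b(14) = 8,  b(15) = 20,  b(16) = 28,  b(17) = 12,  b(18) = 4,  b(19) = 16,  b(20) = 20,  b(21) = 0,  b(22) = 20,  b(23) = 20,  b(24) = 4,  b(25) = 24.
Since (b(24), b(25)) = (b(0), b(1)) = (4, 24) (two consecutive terms determine the rest), the sequence is periodic with period 24.
So b(117) = b(0 + ((117-0) mod 24)) = b(21) = 0.

0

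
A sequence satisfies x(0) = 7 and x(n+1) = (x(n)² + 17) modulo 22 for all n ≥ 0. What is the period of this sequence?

10

Computing terms: x(0) = 7; x(1) = 0; x(2) = 17; x(3) = 20; x(4) = 21; x(5) = 18; x(6) = 11; x(7) = 6; x(8) = 9; x(9) = 10; x(10) = 7.
The sequence repeats with period 10.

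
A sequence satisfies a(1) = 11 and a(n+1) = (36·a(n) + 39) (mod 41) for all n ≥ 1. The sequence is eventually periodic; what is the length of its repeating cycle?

Listing terms: a(1) = 11, a(2) = 25, a(3) = 37, a(4) = 18, a(5) = 31, a(6) = 7, a(7) = 4, a(8) = 19, a(9) = 26, a(10) = 32, a(11) = 2, a(12) = 29, a(13) = 17, a(14) = 36, a(15) = 23, a(16) = 6, a(17) = 9, a(18) = 35, a(19) = 28, a(20) = 22, a(21) = 11.
Since a(21) = a(1) = 11, the sequence is periodic with period 20.

20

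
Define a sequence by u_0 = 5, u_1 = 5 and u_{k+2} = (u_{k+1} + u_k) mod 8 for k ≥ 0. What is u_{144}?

5

Listing terms: u_0 = 5; u_1 = 5; u_2 = 2; u_3 = 7; u_4 = 1; u_5 = 0; u_6 = 1; u_7 = 1; u_8 = 2; u_9 = 3; u_{10} = 5; u_{11} = 0; u_{12} = 5; u_{13} = 5.
The sequence repeats with period 12.
So u_{144} = u_{0 + ((144-0) mod 12)} = u_0 = 5.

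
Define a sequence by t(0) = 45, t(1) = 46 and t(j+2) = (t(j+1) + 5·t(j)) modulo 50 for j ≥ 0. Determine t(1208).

1

t(0) = 45; t(1) = 46; t(2) = 21; t(3) = 1; t(4) = 6; t(5) = 11; t(6) = 41; t(7) = 46; t(8) = 1; t(9) = 31; t(10) = 36; t(11) = 41; t(12) = 21; t(13) = 26; t(14) = 31; t(15) = 11; t(16) = 16; t(17) = 21; t(18) = 1.
Since (t(17), t(18)) = (t(2), t(3)) = (21, 1) (two consecutive terms determine the rest), the sequence is eventually periodic: after a pre-period of length 2 it cycles with period 15.
For j ≥ 2, t(j) depends only on (j - 2) mod 15. (1208 - 2) mod 15 = 6, so t(1208) = t(8) = 1.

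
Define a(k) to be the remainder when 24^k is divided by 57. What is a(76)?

a(1) = 24,  a(2) = 6,  a(3) = 30,  a(4) = 36,  a(5) = 9,  a(6) = 45,  a(7) = 54,  a(8) = 42,  a(9) = 39,  a(10) = 24.
Since a(10) = a(1) = 24, the sequence is periodic with period 9.
(76 - 1) mod 9 = 3, so a(76) = a(4) = 36.

36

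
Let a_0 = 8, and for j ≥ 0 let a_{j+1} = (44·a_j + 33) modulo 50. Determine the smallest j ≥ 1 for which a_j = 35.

1

Listing terms: a_0 = 8, a_1 = 35, a_2 = 23, a_3 = 45, a_4 = 13, a_5 = 5, a_6 = 3, a_7 = 15, a_8 = 43, a_9 = 25, a_{10} = 33, a_{11} = 35.
Since a_{11} = a_1 = 35, the sequence is eventually periodic: after a pre-period of length 1 it cycles with period 10.
The value 35 first appears (with j ≥ 1) at a_1.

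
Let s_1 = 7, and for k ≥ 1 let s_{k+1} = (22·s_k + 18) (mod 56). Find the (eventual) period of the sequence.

Computing terms: s_1 = 7,  s_2 = 4,  s_3 = 50,  s_4 = 54,  s_5 = 30,  s_6 = 6,  s_7 = 38,  s_8 = 14,  s_9 = 46,  s_{10} = 22,  s_{11} = 54.
Since s_{11} = s_4 = 54, the sequence is eventually periodic: after a pre-period of length 3 it cycles with period 7.

7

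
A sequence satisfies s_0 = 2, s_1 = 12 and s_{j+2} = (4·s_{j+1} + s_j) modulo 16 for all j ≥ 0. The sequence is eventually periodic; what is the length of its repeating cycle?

4

Computing terms: s_0 = 2,  s_1 = 12,  s_2 = 2,  s_3 = 4,  s_4 = 2,  s_5 = 12.
Since (s_4, s_5) = (s_0, s_1) = (2, 12) (two consecutive terms determine the rest), the sequence is periodic with period 4.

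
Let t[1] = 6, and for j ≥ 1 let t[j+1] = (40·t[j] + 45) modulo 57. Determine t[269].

39

t[1] = 6, t[2] = 0, t[3] = 45, t[4] = 21, t[5] = 30, t[6] = 48, t[7] = 27, t[8] = 42, t[9] = 15, t[10] = 18, t[11] = 24, t[12] = 36, t[13] = 3, t[14] = 51, t[15] = 33, t[16] = 54, t[17] = 39, t[18] = 9, t[19] = 6.
Since t[19] = t[1] = 6, the sequence is periodic with period 18.
(269 - 1) mod 18 = 16, so t[269] = t[17] = 39.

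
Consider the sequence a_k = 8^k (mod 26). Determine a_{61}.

Listing terms: a_1 = 8,  a_2 = 12,  a_3 = 18,  a_4 = 14,  a_5 = 8.
Since a_5 = a_1 = 8, the sequence is periodic with period 4.
So a_{61} = a_{1 + ((61-1) mod 4)} = a_1 = 8.

8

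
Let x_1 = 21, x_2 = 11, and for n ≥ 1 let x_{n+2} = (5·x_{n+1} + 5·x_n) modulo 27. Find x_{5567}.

26

x_1 = 21; x_2 = 11; x_3 = 25; x_4 = 18; x_5 = 26; x_6 = 4; x_7 = 15; x_8 = 14; x_9 = 10; x_{10} = 12; x_{11} = 2; x_{12} = 16; x_{13} = 9; x_{14} = 17; x_{15} = 22; x_{16} = 6; x_{17} = 5; x_{18} = 1; x_{19} = 3; x_{20} = 20; x_{21} = 7; x_{22} = 0; x_{23} = 8; x_{24} = 13; x_{25} = 24; x_{26} = 23; x_{27} = 19; x_{28} = 21; x_{29} = 11.
Since (x_{28}, x_{29}) = (x_1, x_2) = (21, 11) (two consecutive terms determine the rest), the sequence is periodic with period 27.
(5567 - 1) mod 27 = 4, so x_{5567} = x_5 = 26.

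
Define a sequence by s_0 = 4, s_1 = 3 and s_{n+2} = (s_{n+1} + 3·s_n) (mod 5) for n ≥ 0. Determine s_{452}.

0

Computing terms: s_0 = 4, s_1 = 3, s_2 = 0, s_3 = 4, s_4 = 4, s_5 = 1, s_6 = 3, s_7 = 1, s_8 = 0, s_9 = 3, s_{10} = 3, s_{11} = 2, s_{12} = 1, s_{13} = 2, s_{14} = 0, s_{15} = 1, s_{16} = 1, s_{17} = 4, s_{18} = 2, s_{19} = 4, s_{20} = 0, s_{21} = 2, s_{22} = 2, s_{23} = 3, s_{24} = 4, s_{25} = 3.
Since (s_{24}, s_{25}) = (s_0, s_1) = (4, 3) (two consecutive terms determine the rest), the sequence is periodic with period 24.
(452 - 0) mod 24 = 20, so s_{452} = s_{20} = 0.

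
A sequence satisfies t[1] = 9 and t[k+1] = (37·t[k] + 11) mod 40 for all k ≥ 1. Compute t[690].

t[1] = 9; t[2] = 24; t[3] = 19; t[4] = 34; t[5] = 29; t[6] = 4; t[7] = 39; t[8] = 14; t[9] = 9.
The sequence repeats with period 8.
(690 - 1) mod 8 = 1, so t[690] = t[2] = 24.

24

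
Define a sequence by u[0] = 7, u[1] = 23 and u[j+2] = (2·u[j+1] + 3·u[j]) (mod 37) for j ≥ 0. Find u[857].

Computing terms: u[0] = 7; u[1] = 23; u[2] = 30; u[3] = 18; u[4] = 15; u[5] = 10; u[6] = 28; u[7] = 12; u[8] = 34; u[9] = 30; u[10] = 14; u[11] = 7; u[12] = 19; u[13] = 22; u[14] = 27; u[15] = 9; u[16] = 25; u[17] = 3; u[18] = 7; u[19] = 23.
Since (u[18], u[19]) = (u[0], u[1]) = (7, 23) (two consecutive terms determine the rest), the sequence is periodic with period 18.
So u[857] = u[0 + ((857-0) mod 18)] = u[11] = 7.

7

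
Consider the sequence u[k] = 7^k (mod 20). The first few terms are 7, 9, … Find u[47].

We have u[1] = 7; u[2] = 9; u[3] = 3; u[4] = 1; u[5] = 7.
Since u[5] = u[1] = 7, the sequence is periodic with period 4.
(47 - 1) mod 4 = 2, so u[47] = u[3] = 3.

3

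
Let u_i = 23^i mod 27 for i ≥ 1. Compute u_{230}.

We have u_1 = 23,  u_2 = 16,  u_3 = 17,  u_4 = 13,  u_5 = 2,  u_6 = 19,  u_7 = 5,  u_8 = 7,  u_9 = 26,  u_{10} = 4,  u_{11} = 11,  u_{12} = 10,  u_{13} = 14,  u_{14} = 25,  u_{15} = 8,  u_{16} = 22,  u_{17} = 20,  u_{18} = 1,  u_{19} = 23.
The sequence repeats with period 18.
So u_{230} = u_{1 + ((230-1) mod 18)} = u_{14} = 25.

25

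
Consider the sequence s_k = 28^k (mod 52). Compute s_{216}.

40

Listing terms: s_0 = 1,  s_1 = 28,  s_2 = 4,  s_3 = 8,  s_4 = 16,  s_5 = 32,  s_6 = 12,  s_7 = 24,  s_8 = 48,  s_9 = 44,  s_{10} = 36,  s_{11} = 20,  s_{12} = 40,  s_{13} = 28.
Since s_{13} = s_1 = 28, the sequence is eventually periodic: after a pre-period of length 1 it cycles with period 12.
For k ≥ 1, s_k depends only on (k - 1) mod 12. (216 - 1) mod 12 = 11, so s_{216} = s_{12} = 40.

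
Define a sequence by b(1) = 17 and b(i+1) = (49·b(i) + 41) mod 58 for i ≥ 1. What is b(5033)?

51

Listing terms: b(1) = 17,  b(2) = 4,  b(3) = 5,  b(4) = 54,  b(5) = 19,  b(6) = 44,  b(7) = 51,  b(8) = 46,  b(9) = 33,  b(10) = 34,  b(11) = 25,  b(12) = 48,  b(13) = 15,  b(14) = 22,  b(15) = 17.
Since b(15) = b(1) = 17, the sequence is periodic with period 14.
(5033 - 1) mod 14 = 6, so b(5033) = b(7) = 51.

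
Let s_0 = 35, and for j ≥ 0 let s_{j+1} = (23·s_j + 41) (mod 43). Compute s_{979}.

17

We have s_0 = 35, s_1 = 29, s_2 = 20, s_3 = 28, s_4 = 40, s_5 = 15, s_6 = 42, s_7 = 18, s_8 = 25, s_9 = 14, s_{10} = 19, s_{11} = 5, s_{12} = 27, s_{13} = 17, s_{14} = 2, s_{15} = 1, s_{16} = 21, s_{17} = 8, s_{18} = 10, s_{19} = 13, s_{20} = 39, s_{21} = 35.
The sequence repeats with period 21.
(979 - 0) mod 21 = 13, so s_{979} = s_{13} = 17.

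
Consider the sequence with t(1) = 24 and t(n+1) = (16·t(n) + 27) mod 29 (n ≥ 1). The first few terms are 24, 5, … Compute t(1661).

We have t(1) = 24; t(2) = 5; t(3) = 20; t(4) = 28; t(5) = 11; t(6) = 0; t(7) = 27; t(8) = 24.
The sequence repeats with period 7.
So t(1661) = t(1 + ((1661-1) mod 7)) = t(2) = 5.

5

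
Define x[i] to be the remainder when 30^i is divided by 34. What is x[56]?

18

Computing terms: x[0] = 1; x[1] = 30; x[2] = 16; x[3] = 4; x[4] = 18; x[5] = 30.
Since x[5] = x[1] = 30, the sequence is eventually periodic: after a pre-period of length 1 it cycles with period 4.
For i ≥ 1, x[i] depends only on (i - 1) mod 4. (56 - 1) mod 4 = 3, so x[56] = x[4] = 18.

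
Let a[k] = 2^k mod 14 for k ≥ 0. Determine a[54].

Listing terms: a[0] = 1, a[1] = 2, a[2] = 4, a[3] = 8, a[4] = 2.
Since a[4] = a[1] = 2, the sequence is eventually periodic: after a pre-period of length 1 it cycles with period 3.
For k ≥ 1, a[k] depends only on (k - 1) mod 3. (54 - 1) mod 3 = 2, so a[54] = a[3] = 8.

8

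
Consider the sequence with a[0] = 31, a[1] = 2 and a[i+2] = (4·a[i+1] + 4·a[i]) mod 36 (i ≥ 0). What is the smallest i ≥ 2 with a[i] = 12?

14

We have a[0] = 31, a[1] = 2, a[2] = 24, a[3] = 32, a[4] = 8, a[5] = 16, a[6] = 24, a[7] = 16, a[8] = 16, a[9] = 20, a[10] = 0, a[11] = 8, a[12] = 32, a[13] = 16, a[14] = 12, a[15] = 4, a[16] = 28, a[17] = 20, a[18] = 12, a[19] = 20, a[20] = 20, a[21] = 16, a[22] = 0, a[23] = 28, a[24] = 4, a[25] = 20, a[26] = 24, a[27] = 32.
Since (a[26], a[27]) = (a[2], a[3]) = (24, 32) (two consecutive terms determine the rest), the sequence is eventually periodic: after a pre-period of length 2 it cycles with period 24.
The value 12 first appears (with i ≥ 2) at a[14].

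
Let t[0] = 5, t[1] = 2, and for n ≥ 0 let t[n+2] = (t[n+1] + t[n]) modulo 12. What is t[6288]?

Computing terms: t[0] = 5,  t[1] = 2,  t[2] = 7,  t[3] = 9,  t[4] = 4,  t[5] = 1,  t[6] = 5,  t[7] = 6,  t[8] = 11,  t[9] = 5,  t[10] = 4,  t[11] = 9,  t[12] = 1,  t[13] = 10,  t[14] = 11,  t[15] = 9,  t[16] = 8,  t[17] = 5,  t[18] = 1,  t[19] = 6,  t[20] = 7,  t[21] = 1,  t[22] = 8,  t[23] = 9,  t[24] = 5,  t[25] = 2.
Since (t[24], t[25]) = (t[0], t[1]) = (5, 2) (two consecutive terms determine the rest), the sequence is periodic with period 24.
(6288 - 0) mod 24 = 0, so t[6288] = t[0] = 5.

5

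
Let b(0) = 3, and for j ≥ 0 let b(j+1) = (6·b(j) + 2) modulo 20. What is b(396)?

Listing terms: b(0) = 3, b(1) = 0, b(2) = 2, b(3) = 14, b(4) = 6, b(5) = 18, b(6) = 10, b(7) = 2.
Since b(7) = b(2) = 2, the sequence is eventually periodic: after a pre-period of length 2 it cycles with period 5.
For j ≥ 2, b(j) depends only on (j - 2) mod 5. (396 - 2) mod 5 = 4, so b(396) = b(6) = 10.

10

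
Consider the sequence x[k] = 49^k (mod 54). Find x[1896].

19

x[1] = 49; x[2] = 25; x[3] = 37; x[4] = 31; x[5] = 7; x[6] = 19; x[7] = 13; x[8] = 43; x[9] = 1; x[10] = 49.
Since x[10] = x[1] = 49, the sequence is periodic with period 9.
So x[1896] = x[1 + ((1896-1) mod 9)] = x[6] = 19.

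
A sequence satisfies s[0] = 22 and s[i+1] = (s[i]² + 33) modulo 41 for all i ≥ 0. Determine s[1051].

We have s[0] = 22; s[1] = 25; s[2] = 2; s[3] = 37; s[4] = 8; s[5] = 15; s[6] = 12; s[7] = 13; s[8] = 38; s[9] = 1; s[10] = 34; s[11] = 0; s[12] = 33; s[13] = 15.
Since s[13] = s[5] = 15, the sequence is eventually periodic: after a pre-period of length 5 it cycles with period 8.
For i ≥ 5, s[i] depends only on (i - 5) mod 8. (1051 - 5) mod 8 = 6, so s[1051] = s[11] = 0.

0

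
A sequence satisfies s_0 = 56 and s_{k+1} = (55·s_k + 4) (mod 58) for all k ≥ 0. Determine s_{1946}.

Computing terms: s_0 = 56; s_1 = 10; s_2 = 32; s_3 = 24; s_4 = 48; s_5 = 34; s_6 = 18; s_7 = 8; s_8 = 38; s_9 = 6; s_{10} = 44; s_{11} = 46; s_{12} = 40; s_{13} = 0; s_{14} = 4; s_{15} = 50; s_{16} = 28; s_{17} = 36; s_{18} = 12; s_{19} = 26; s_{20} = 42; s_{21} = 52; s_{22} = 22; s_{23} = 54; s_{24} = 16; s_{25} = 14; s_{26} = 20; s_{27} = 2; s_{28} = 56.
Since s_{28} = s_0 = 56, the sequence is periodic with period 28.
(1946 - 0) mod 28 = 14, so s_{1946} = s_{14} = 4.

4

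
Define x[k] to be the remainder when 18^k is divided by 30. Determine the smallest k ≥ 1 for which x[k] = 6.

4

Listing terms: x[0] = 1; x[1] = 18; x[2] = 24; x[3] = 12; x[4] = 6; x[5] = 18.
Since x[5] = x[1] = 18, the sequence is eventually periodic: after a pre-period of length 1 it cycles with period 4.
The value 6 first appears (with k ≥ 1) at x[4].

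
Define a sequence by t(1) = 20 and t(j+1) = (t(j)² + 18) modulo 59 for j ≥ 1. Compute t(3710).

Listing terms: t(1) = 20, t(2) = 5, t(3) = 43, t(4) = 38, t(5) = 46, t(6) = 10, t(7) = 0, t(8) = 18, t(9) = 47, t(10) = 44, t(11) = 7, t(12) = 8, t(13) = 23, t(14) = 16, t(15) = 38.
Since t(15) = t(4) = 38, the sequence is eventually periodic: after a pre-period of length 3 it cycles with period 11.
For j ≥ 4, t(j) depends only on (j - 4) mod 11. (3710 - 4) mod 11 = 10, so t(3710) = t(14) = 16.

16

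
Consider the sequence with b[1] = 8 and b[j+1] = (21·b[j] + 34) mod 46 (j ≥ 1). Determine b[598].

We have b[1] = 8, b[2] = 18, b[3] = 44, b[4] = 38, b[5] = 4, b[6] = 26, b[7] = 28, b[8] = 24, b[9] = 32, b[10] = 16, b[11] = 2, b[12] = 30, b[13] = 20, b[14] = 40, b[15] = 0, b[16] = 34, b[17] = 12, b[18] = 10, b[19] = 14, b[20] = 6, b[21] = 22, b[22] = 36, b[23] = 8.
The sequence repeats with period 22.
So b[598] = b[1 + ((598-1) mod 22)] = b[4] = 38.

38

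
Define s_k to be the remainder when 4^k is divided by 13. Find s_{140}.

Computing terms: s_1 = 4, s_2 = 3, s_3 = 12, s_4 = 9, s_5 = 10, s_6 = 1, s_7 = 4.
Since s_7 = s_1 = 4, the sequence is periodic with period 6.
So s_{140} = s_{1 + ((140-1) mod 6)} = s_2 = 3.

3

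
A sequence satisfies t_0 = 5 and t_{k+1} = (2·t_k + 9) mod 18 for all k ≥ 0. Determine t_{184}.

Listing terms: t_0 = 5,  t_1 = 1,  t_2 = 11,  t_3 = 13,  t_4 = 17,  t_5 = 7,  t_6 = 5.
Since t_6 = t_0 = 5, the sequence is periodic with period 6.
(184 - 0) mod 6 = 4, so t_{184} = t_4 = 17.

17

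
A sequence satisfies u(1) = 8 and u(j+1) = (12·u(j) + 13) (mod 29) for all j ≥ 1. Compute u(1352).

2

We have u(1) = 8; u(2) = 22; u(3) = 16; u(4) = 2; u(5) = 8.
The sequence repeats with period 4.
(1352 - 1) mod 4 = 3, so u(1352) = u(4) = 2.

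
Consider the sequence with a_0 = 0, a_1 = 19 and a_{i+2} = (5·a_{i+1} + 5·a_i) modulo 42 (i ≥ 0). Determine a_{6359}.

29

Listing terms: a_0 = 0; a_1 = 19; a_2 = 11; a_3 = 24; a_4 = 7; a_5 = 29; a_6 = 12; a_7 = 37; a_8 = 35; a_9 = 24; a_{10} = 1; a_{11} = 41; a_{12} = 0; a_{13} = 37; a_{14} = 17; a_{15} = 18; a_{16} = 7; a_{17} = 41; a_{18} = 30; a_{19} = 19; a_{20} = 35; a_{21} = 18; a_{22} = 13; a_{23} = 29; a_{24} = 0; a_{25} = 19.
Since (a_{24}, a_{25}) = (a_0, a_1) = (0, 19) (two consecutive terms determine the rest), the sequence is periodic with period 24.
(6359 - 0) mod 24 = 23, so a_{6359} = a_{23} = 29.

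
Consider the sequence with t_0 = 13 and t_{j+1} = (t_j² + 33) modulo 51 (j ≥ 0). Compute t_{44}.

t_0 = 13, t_1 = 49, t_2 = 37, t_3 = 25, t_4 = 46, t_5 = 7, t_6 = 31, t_7 = 25.
Since t_7 = t_3 = 25, the sequence is eventually periodic: after a pre-period of length 3 it cycles with period 4.
For j ≥ 3, t_j depends only on (j - 3) mod 4. (44 - 3) mod 4 = 1, so t_{44} = t_4 = 46.

46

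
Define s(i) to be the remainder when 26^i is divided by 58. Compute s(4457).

Computing terms: s(0) = 1, s(1) = 26, s(2) = 38, s(3) = 2, s(4) = 52, s(5) = 18, s(6) = 4, s(7) = 46, s(8) = 36, s(9) = 8, s(10) = 34, s(11) = 14, s(12) = 16, s(13) = 10, s(14) = 28, s(15) = 32, s(16) = 20, s(17) = 56, s(18) = 6, s(19) = 40, s(20) = 54, s(21) = 12, s(22) = 22, s(23) = 50, s(24) = 24, s(25) = 44, s(26) = 42, s(27) = 48, s(28) = 30, s(29) = 26.
Since s(29) = s(1) = 26, the sequence is eventually periodic: after a pre-period of length 1 it cycles with period 28.
For i ≥ 1, s(i) depends only on (i - 1) mod 28. (4457 - 1) mod 28 = 4, so s(4457) = s(5) = 18.

18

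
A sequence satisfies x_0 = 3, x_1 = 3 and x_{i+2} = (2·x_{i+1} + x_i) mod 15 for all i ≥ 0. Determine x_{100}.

x_0 = 3; x_1 = 3; x_2 = 9; x_3 = 6; x_4 = 6; x_5 = 3; x_6 = 12; x_7 = 12; x_8 = 6; x_9 = 9; x_{10} = 9; x_{11} = 12; x_{12} = 3; x_{13} = 3.
Since (x_{12}, x_{13}) = (x_0, x_1) = (3, 3) (two consecutive terms determine the rest), the sequence is periodic with period 12.
So x_{100} = x_{0 + ((100-0) mod 12)} = x_4 = 6.

6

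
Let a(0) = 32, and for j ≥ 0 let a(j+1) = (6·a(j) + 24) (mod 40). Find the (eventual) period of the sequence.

5

We have a(0) = 32, a(1) = 16, a(2) = 0, a(3) = 24, a(4) = 8, a(5) = 32.
Since a(5) = a(0) = 32, the sequence is periodic with period 5.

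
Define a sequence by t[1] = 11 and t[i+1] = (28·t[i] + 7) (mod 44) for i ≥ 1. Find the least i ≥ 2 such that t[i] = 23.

Listing terms: t[1] = 11; t[2] = 7; t[3] = 27; t[4] = 15; t[5] = 31; t[6] = 39; t[7] = 43; t[8] = 23; t[9] = 35; t[10] = 19; t[11] = 11.
The sequence repeats with period 10.
The value 23 first appears (with i ≥ 2) at t[8].

8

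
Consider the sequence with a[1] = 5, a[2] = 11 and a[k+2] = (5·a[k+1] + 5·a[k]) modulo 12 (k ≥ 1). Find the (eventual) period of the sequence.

a[1] = 5,  a[2] = 11,  a[3] = 8,  a[4] = 11,  a[5] = 11,  a[6] = 2,  a[7] = 5,  a[8] = 11.
The sequence repeats with period 6.

6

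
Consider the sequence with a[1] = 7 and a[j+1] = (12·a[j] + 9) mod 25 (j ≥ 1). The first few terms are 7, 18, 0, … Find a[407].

15

a[1] = 7; a[2] = 18; a[3] = 0; a[4] = 9; a[5] = 17; a[6] = 13; a[7] = 15; a[8] = 14; a[9] = 2; a[10] = 8; a[11] = 5; a[12] = 19; a[13] = 12; a[14] = 3; a[15] = 20; a[16] = 24; a[17] = 22; a[18] = 23; a[19] = 10; a[20] = 4; a[21] = 7.
Since a[21] = a[1] = 7, the sequence is periodic with period 20.
(407 - 1) mod 20 = 6, so a[407] = a[7] = 15.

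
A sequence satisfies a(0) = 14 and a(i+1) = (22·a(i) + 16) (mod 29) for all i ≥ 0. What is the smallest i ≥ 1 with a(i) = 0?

10

Computing terms: a(0) = 14; a(1) = 5; a(2) = 10; a(3) = 4; a(4) = 17; a(5) = 13; a(6) = 12; a(7) = 19; a(8) = 28; a(9) = 23; a(10) = 0; a(11) = 16; a(12) = 20; a(13) = 21; a(14) = 14.
The sequence repeats with period 14.
The value 0 first appears (with i ≥ 1) at a(10).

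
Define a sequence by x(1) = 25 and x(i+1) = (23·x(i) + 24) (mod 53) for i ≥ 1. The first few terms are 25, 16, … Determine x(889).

25

We have x(1) = 25, x(2) = 16, x(3) = 21, x(4) = 30, x(5) = 25.
Since x(5) = x(1) = 25, the sequence is periodic with period 4.
(889 - 1) mod 4 = 0, so x(889) = x(1) = 25.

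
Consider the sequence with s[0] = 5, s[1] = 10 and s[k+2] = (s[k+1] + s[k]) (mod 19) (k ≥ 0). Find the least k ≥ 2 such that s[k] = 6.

Computing terms: s[0] = 5; s[1] = 10; s[2] = 15; s[3] = 6; s[4] = 2; s[5] = 8; s[6] = 10; s[7] = 18; s[8] = 9; s[9] = 8; s[10] = 17; s[11] = 6; s[12] = 4; s[13] = 10; s[14] = 14; s[15] = 5; s[16] = 0; s[17] = 5; s[18] = 5; s[19] = 10.
Since (s[18], s[19]) = (s[0], s[1]) = (5, 10) (two consecutive terms determine the rest), the sequence is periodic with period 18.
The value 6 first appears (with k ≥ 2) at s[3].

3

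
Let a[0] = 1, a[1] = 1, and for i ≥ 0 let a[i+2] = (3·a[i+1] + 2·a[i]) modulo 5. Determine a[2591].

4

a[0] = 1, a[1] = 1, a[2] = 0, a[3] = 2, a[4] = 1, a[5] = 2, a[6] = 3, a[7] = 3, a[8] = 0, a[9] = 1, a[10] = 3, a[11] = 1, a[12] = 4, a[13] = 4, a[14] = 0, a[15] = 3, a[16] = 4, a[17] = 3, a[18] = 2, a[19] = 2, a[20] = 0, a[21] = 4, a[22] = 2, a[23] = 4, a[24] = 1, a[25] = 1.
The sequence repeats with period 24.
(2591 - 0) mod 24 = 23, so a[2591] = a[23] = 4.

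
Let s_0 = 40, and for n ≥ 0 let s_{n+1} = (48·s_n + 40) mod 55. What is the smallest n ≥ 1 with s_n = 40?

5

We have s_0 = 40; s_1 = 35; s_2 = 15; s_3 = 45; s_4 = 0; s_5 = 40.
Since s_5 = s_0 = 40, the sequence is periodic with period 5.
The value 40 next appears (with n ≥ 1) at s_5.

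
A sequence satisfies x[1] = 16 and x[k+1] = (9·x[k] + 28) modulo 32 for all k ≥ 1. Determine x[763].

x[1] = 16, x[2] = 12, x[3] = 8, x[4] = 4, x[5] = 0, x[6] = 28, x[7] = 24, x[8] = 20, x[9] = 16.
The sequence repeats with period 8.
(763 - 1) mod 8 = 2, so x[763] = x[3] = 8.

8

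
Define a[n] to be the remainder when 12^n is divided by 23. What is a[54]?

2

We have a[0] = 1, a[1] = 12, a[2] = 6, a[3] = 3, a[4] = 13, a[5] = 18, a[6] = 9, a[7] = 16, a[8] = 8, a[9] = 4, a[10] = 2, a[11] = 1.
Since a[11] = a[0] = 1, the sequence is periodic with period 11.
(54 - 0) mod 11 = 10, so a[54] = a[10] = 2.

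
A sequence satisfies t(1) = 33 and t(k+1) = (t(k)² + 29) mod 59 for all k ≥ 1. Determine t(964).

We have t(1) = 33,  t(2) = 56,  t(3) = 38,  t(4) = 57,  t(5) = 33.
Since t(5) = t(1) = 33, the sequence is periodic with period 4.
(964 - 1) mod 4 = 3, so t(964) = t(4) = 57.

57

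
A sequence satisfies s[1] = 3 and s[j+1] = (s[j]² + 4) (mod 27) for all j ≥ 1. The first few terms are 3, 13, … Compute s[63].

2

Listing terms: s[1] = 3,  s[2] = 13,  s[3] = 11,  s[4] = 17,  s[5] = 23,  s[6] = 20,  s[7] = 26,  s[8] = 5,  s[9] = 2,  s[10] = 8,  s[11] = 14,  s[12] = 11.
Since s[12] = s[3] = 11, the sequence is eventually periodic: after a pre-period of length 2 it cycles with period 9.
For j ≥ 3, s[j] depends only on (j - 3) mod 9. (63 - 3) mod 9 = 6, so s[63] = s[9] = 2.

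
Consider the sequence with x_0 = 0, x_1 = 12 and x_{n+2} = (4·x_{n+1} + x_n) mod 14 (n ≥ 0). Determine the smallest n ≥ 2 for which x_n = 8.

Computing terms: x_0 = 0,  x_1 = 12,  x_2 = 6,  x_3 = 8,  x_4 = 10,  x_5 = 6,  x_6 = 6,  x_7 = 2,  x_8 = 0,  x_9 = 2,  x_{10} = 8,  x_{11} = 6,  x_{12} = 4,  x_{13} = 8,  x_{14} = 8,  x_{15} = 12,  x_{16} = 0,  x_{17} = 12.
The sequence repeats with period 16.
The value 8 first appears (with n ≥ 2) at x_3.

3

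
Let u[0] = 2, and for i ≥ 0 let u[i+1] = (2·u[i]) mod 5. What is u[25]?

4

Listing terms: u[0] = 2, u[1] = 4, u[2] = 3, u[3] = 1, u[4] = 2.
The sequence repeats with period 4.
So u[25] = u[0 + ((25-0) mod 4)] = u[1] = 4.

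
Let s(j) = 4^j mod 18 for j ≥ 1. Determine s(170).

Computing terms: s(1) = 4, s(2) = 16, s(3) = 10, s(4) = 4.
Since s(4) = s(1) = 4, the sequence is periodic with period 3.
(170 - 1) mod 3 = 1, so s(170) = s(2) = 16.

16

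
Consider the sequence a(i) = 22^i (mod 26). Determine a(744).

14

We have a(0) = 1,  a(1) = 22,  a(2) = 16,  a(3) = 14,  a(4) = 22.
Since a(4) = a(1) = 22, the sequence is eventually periodic: after a pre-period of length 1 it cycles with period 3.
For i ≥ 1, a(i) depends only on (i - 1) mod 3. (744 - 1) mod 3 = 2, so a(744) = a(3) = 14.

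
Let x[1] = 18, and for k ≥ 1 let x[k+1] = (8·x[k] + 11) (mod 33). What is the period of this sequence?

We have x[1] = 18, x[2] = 23, x[3] = 30, x[4] = 20, x[5] = 6, x[6] = 26, x[7] = 21, x[8] = 14, x[9] = 24, x[10] = 5, x[11] = 18.
The sequence repeats with period 10.

10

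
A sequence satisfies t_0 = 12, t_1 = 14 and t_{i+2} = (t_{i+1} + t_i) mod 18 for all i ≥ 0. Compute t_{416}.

0

We have t_0 = 12,  t_1 = 14,  t_2 = 8,  t_3 = 4,  t_4 = 12,  t_5 = 16,  t_6 = 10,  t_7 = 8,  t_8 = 0,  t_9 = 8,  t_{10} = 8,  t_{11} = 16,  t_{12} = 6,  t_{13} = 4,  t_{14} = 10,  t_{15} = 14,  t_{16} = 6,  t_{17} = 2,  t_{18} = 8,  t_{19} = 10,  t_{20} = 0,  t_{21} = 10,  t_{22} = 10,  t_{23} = 2,  t_{24} = 12,  t_{25} = 14.
The sequence repeats with period 24.
So t_{416} = t_{0 + ((416-0) mod 24)} = t_8 = 0.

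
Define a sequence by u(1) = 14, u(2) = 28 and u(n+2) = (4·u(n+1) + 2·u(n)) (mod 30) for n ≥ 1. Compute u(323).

20

Listing terms: u(1) = 14,  u(2) = 28,  u(3) = 20,  u(4) = 16,  u(5) = 14,  u(6) = 28.
Since (u(5), u(6)) = (u(1), u(2)) = (14, 28) (two consecutive terms determine the rest), the sequence is periodic with period 4.
(323 - 1) mod 4 = 2, so u(323) = u(3) = 20.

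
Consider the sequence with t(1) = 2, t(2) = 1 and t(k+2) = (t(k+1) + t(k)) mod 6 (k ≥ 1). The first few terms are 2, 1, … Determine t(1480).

2

t(1) = 2; t(2) = 1; t(3) = 3; t(4) = 4; t(5) = 1; t(6) = 5; t(7) = 0; t(8) = 5; t(9) = 5; t(10) = 4; t(11) = 3; t(12) = 1; t(13) = 4; t(14) = 5; t(15) = 3; t(16) = 2; t(17) = 5; t(18) = 1; t(19) = 0; t(20) = 1; t(21) = 1; t(22) = 2; t(23) = 3; t(24) = 5; t(25) = 2; t(26) = 1.
Since (t(25), t(26)) = (t(1), t(2)) = (2, 1) (two consecutive terms determine the rest), the sequence is periodic with period 24.
(1480 - 1) mod 24 = 15, so t(1480) = t(16) = 2.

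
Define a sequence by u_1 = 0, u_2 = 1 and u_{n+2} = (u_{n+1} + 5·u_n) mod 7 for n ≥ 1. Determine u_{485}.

We have u_1 = 0,  u_2 = 1,  u_3 = 1,  u_4 = 6,  u_5 = 4,  u_6 = 6,  u_7 = 5,  u_8 = 0,  u_9 = 4,  u_{10} = 4,  u_{11} = 3,  u_{12} = 2,  u_{13} = 3,  u_{14} = 6,  u_{15} = 0,  u_{16} = 2,  u_{17} = 2,  u_{18} = 5,  u_{19} = 1,  u_{20} = 5,  u_{21} = 3,  u_{22} = 0,  u_{23} = 1.
Since (u_{22}, u_{23}) = (u_1, u_2) = (0, 1) (two consecutive terms determine the rest), the sequence is periodic with period 21.
(485 - 1) mod 21 = 1, so u_{485} = u_2 = 1.

1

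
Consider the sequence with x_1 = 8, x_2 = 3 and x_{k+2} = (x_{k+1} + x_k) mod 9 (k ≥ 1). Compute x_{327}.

7

Computing terms: x_1 = 8; x_2 = 3; x_3 = 2; x_4 = 5; x_5 = 7; x_6 = 3; x_7 = 1; x_8 = 4; x_9 = 5; x_{10} = 0; x_{11} = 5; x_{12} = 5; x_{13} = 1; x_{14} = 6; x_{15} = 7; x_{16} = 4; x_{17} = 2; x_{18} = 6; x_{19} = 8; x_{20} = 5; x_{21} = 4; x_{22} = 0; x_{23} = 4; x_{24} = 4; x_{25} = 8; x_{26} = 3.
The sequence repeats with period 24.
(327 - 1) mod 24 = 14, so x_{327} = x_{15} = 7.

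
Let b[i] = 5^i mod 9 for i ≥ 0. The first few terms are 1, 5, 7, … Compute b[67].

We have b[0] = 1; b[1] = 5; b[2] = 7; b[3] = 8; b[4] = 4; b[5] = 2; b[6] = 1.
Since b[6] = b[0] = 1, the sequence is periodic with period 6.
(67 - 0) mod 6 = 1, so b[67] = b[1] = 5.

5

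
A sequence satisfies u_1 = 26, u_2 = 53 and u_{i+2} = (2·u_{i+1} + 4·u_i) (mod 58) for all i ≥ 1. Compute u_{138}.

u_1 = 26; u_2 = 53; u_3 = 36; u_4 = 52; u_5 = 16; u_6 = 8; u_7 = 22; u_8 = 18; u_9 = 8; u_{10} = 30; u_{11} = 34; u_{12} = 14; u_{13} = 48; u_{14} = 36; u_{15} = 32; u_{16} = 34; u_{17} = 22; u_{18} = 6; u_{19} = 42; u_{20} = 50; u_{21} = 36; u_{22} = 40; u_{23} = 50; u_{24} = 28; u_{25} = 24; u_{26} = 44; u_{27} = 10; u_{28} = 22; u_{29} = 26; u_{30} = 24; u_{31} = 36; u_{32} = 52.
Since (u_{31}, u_{32}) = (u_3, u_4) = (36, 52) (two consecutive terms determine the rest), the sequence is eventually periodic: after a pre-period of length 2 it cycles with period 28.
For i ≥ 3, u_i depends only on (i - 3) mod 28. (138 - 3) mod 28 = 23, so u_{138} = u_{26} = 44.

44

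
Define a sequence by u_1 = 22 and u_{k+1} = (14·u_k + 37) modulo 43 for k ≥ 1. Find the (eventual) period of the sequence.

We have u_1 = 22,  u_2 = 1,  u_3 = 8,  u_4 = 20,  u_5 = 16,  u_6 = 3,  u_7 = 36,  u_8 = 25,  u_9 = 0,  u_{10} = 37,  u_{11} = 39,  u_{12} = 24,  u_{13} = 29,  u_{14} = 13,  u_{15} = 4,  u_{16} = 7,  u_{17} = 6,  u_{18} = 35,  u_{19} = 11,  u_{20} = 19,  u_{21} = 2,  u_{22} = 22.
The sequence repeats with period 21.

21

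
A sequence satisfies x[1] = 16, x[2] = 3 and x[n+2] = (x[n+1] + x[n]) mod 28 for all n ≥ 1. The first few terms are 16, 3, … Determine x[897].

We have x[1] = 16,  x[2] = 3,  x[3] = 19,  x[4] = 22,  x[5] = 13,  x[6] = 7,  x[7] = 20,  x[8] = 27,  x[9] = 19,  x[10] = 18,  x[11] = 9,  x[12] = 27,  x[13] = 8,  x[14] = 7,  x[15] = 15,  x[16] = 22,  x[17] = 9,  x[18] = 3,  x[19] = 12,  x[20] = 15,  x[21] = 27,  x[22] = 14,  x[23] = 13,  x[24] = 27,  x[25] = 12,  x[26] = 11,  x[27] = 23,  x[28] = 6,  x[29] = 1,  x[30] = 7,  x[31] = 8,  x[32] = 15,  x[33] = 23,  x[34] = 10,  x[35] = 5,  x[36] = 15,  x[37] = 20,  x[38] = 7,  x[39] = 27,  x[40] = 6,  x[41] = 5,  x[42] = 11,  x[43] = 16,  x[44] = 27,  x[45] = 15,  x[46] = 14,  x[47] = 1,  x[48] = 15,  x[49] = 16,  x[50] = 3.
The sequence repeats with period 48.
(897 - 1) mod 48 = 32, so x[897] = x[33] = 23.

23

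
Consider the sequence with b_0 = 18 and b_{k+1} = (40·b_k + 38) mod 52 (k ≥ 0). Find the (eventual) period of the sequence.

13

Computing terms: b_0 = 18, b_1 = 30, b_2 = 42, b_3 = 2, b_4 = 14, b_5 = 26, b_6 = 38, b_7 = 50, b_8 = 10, b_9 = 22, b_{10} = 34, b_{11} = 46, b_{12} = 6, b_{13} = 18.
Since b_{13} = b_0 = 18, the sequence is periodic with period 13.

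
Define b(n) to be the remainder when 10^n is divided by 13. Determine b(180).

1

Computing terms: b(0) = 1,  b(1) = 10,  b(2) = 9,  b(3) = 12,  b(4) = 3,  b(5) = 4,  b(6) = 1.
Since b(6) = b(0) = 1, the sequence is periodic with period 6.
(180 - 0) mod 6 = 0, so b(180) = b(0) = 1.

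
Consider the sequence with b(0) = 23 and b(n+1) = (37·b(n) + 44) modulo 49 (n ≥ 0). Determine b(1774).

We have b(0) = 23,  b(1) = 13,  b(2) = 35,  b(3) = 16,  b(4) = 48,  b(5) = 7,  b(6) = 9,  b(7) = 34,  b(8) = 28,  b(9) = 2,  b(10) = 20,  b(11) = 0,  b(12) = 44,  b(13) = 6,  b(14) = 21,  b(15) = 37,  b(16) = 41,  b(17) = 42,  b(18) = 30,  b(19) = 27,  b(20) = 14,  b(21) = 23.
Since b(21) = b(0) = 23, the sequence is periodic with period 21.
(1774 - 0) mod 21 = 10, so b(1774) = b(10) = 20.

20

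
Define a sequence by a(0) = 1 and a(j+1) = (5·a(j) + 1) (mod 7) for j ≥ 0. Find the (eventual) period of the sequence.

6

Listing terms: a(0) = 1,  a(1) = 6,  a(2) = 3,  a(3) = 2,  a(4) = 4,  a(5) = 0,  a(6) = 1.
Since a(6) = a(0) = 1, the sequence is periodic with period 6.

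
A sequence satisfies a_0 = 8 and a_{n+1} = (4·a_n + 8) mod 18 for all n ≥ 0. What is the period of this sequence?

We have a_0 = 8, a_1 = 4, a_2 = 6, a_3 = 14, a_4 = 10, a_5 = 12, a_6 = 2, a_7 = 16, a_8 = 0, a_9 = 8.
Since a_9 = a_0 = 8, the sequence is periodic with period 9.

9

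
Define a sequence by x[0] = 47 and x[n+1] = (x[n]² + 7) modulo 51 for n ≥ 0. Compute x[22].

Listing terms: x[0] = 47,  x[1] = 23,  x[2] = 26,  x[3] = 20,  x[4] = 50,  x[5] = 8,  x[6] = 20.
Since x[6] = x[3] = 20, the sequence is eventually periodic: after a pre-period of length 3 it cycles with period 3.
For n ≥ 3, x[n] depends only on (n - 3) mod 3. (22 - 3) mod 3 = 1, so x[22] = x[4] = 50.

50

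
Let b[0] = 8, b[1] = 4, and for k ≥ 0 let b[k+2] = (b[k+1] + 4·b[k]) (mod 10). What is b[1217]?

We have b[0] = 8,  b[1] = 4,  b[2] = 6,  b[3] = 2,  b[4] = 6,  b[5] = 4,  b[6] = 8,  b[7] = 4.
Since (b[6], b[7]) = (b[0], b[1]) = (8, 4) (two consecutive terms determine the rest), the sequence is periodic with period 6.
So b[1217] = b[0 + ((1217-0) mod 6)] = b[5] = 4.

4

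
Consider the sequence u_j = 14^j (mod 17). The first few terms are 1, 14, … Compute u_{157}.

5

Listing terms: u_0 = 1; u_1 = 14; u_2 = 9; u_3 = 7; u_4 = 13; u_5 = 12; u_6 = 15; u_7 = 6; u_8 = 16; u_9 = 3; u_{10} = 8; u_{11} = 10; u_{12} = 4; u_{13} = 5; u_{14} = 2; u_{15} = 11; u_{16} = 1.
Since u_{16} = u_0 = 1, the sequence is periodic with period 16.
(157 - 0) mod 16 = 13, so u_{157} = u_{13} = 5.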